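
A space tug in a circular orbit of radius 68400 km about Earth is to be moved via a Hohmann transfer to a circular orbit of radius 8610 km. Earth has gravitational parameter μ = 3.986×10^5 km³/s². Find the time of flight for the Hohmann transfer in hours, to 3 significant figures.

Semi-major axis of the transfer orbit: a_t = (68400 + 8610)/2 = 38505 km.
By Kepler's third law the transfer-orbit period is T = 2π√(a_t³/μ), so t = T/2 = 37600 s.
Converting: 37600 s ÷ 3600 s/hour = 10.4 hours.

t = 10.4 hours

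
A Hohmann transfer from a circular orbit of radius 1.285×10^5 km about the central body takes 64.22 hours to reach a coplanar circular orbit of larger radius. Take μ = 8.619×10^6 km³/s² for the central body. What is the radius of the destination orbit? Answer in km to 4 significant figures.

r₂ = 5.916×10^5 km

Transfer time t = 64.22 hours = 2.31192×10^5 s, and t = π√(a_t³/μ).
So a_t = (μ t²/π²)^(1/3) = (8.619×10^6 × (2.31192×10^5)² / π²)^(1/3) = 3.6005×10^5 km.
Since a_t = (r₁ + r₂)/2, r₂ = 2a_t − r₁ = 2×3.6005×10^5 − 1.285×10^5 = 5.916×10^5 km.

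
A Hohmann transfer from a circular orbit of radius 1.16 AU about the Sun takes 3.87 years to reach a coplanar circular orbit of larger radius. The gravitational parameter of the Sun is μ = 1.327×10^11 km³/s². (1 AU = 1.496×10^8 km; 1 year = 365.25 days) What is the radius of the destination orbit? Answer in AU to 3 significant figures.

r₂ = 6.67 AU

In km: r₁ = 1.16 × 1.496×10^8 = 1.73536×10^8 km.
Transfer time t = 3.87 years × 365.25 × 86400 s = 1.22127912×10^8 s, and t = π√(a_t³/μ).
So a_t = (μ t²/π²)^(1/3) = (1.327×10^11 × (1.22127912×10^8)² / π²)^(1/3) = 5.8533×10^8 km.
Since a_t = (r₁ + r₂)/2, r₂ = 2a_t − r₁ = 2×5.8533×10^8 − 1.73536×10^8 = 9.97124×10^8 km.
In AU: r₂ = 9.97124×10^8 / 1.496×10^8 = 6.67 AU.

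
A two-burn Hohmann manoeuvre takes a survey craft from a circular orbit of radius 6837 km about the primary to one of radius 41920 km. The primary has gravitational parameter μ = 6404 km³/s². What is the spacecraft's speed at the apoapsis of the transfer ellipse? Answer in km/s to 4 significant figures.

Transfer-ellipse semi-major axis a_t = (r₁ + r₂)/2 = (6837 + 41920)/2 = 24378.5 km.
At apoapsis, r = 41920 km.
Vis-viva: v = √[μ(2/r − 1/a_t)] = √[6404 × (2/41920 − 1/24378.5)] = 0.2070 km/s.

v = 0.2070 km/s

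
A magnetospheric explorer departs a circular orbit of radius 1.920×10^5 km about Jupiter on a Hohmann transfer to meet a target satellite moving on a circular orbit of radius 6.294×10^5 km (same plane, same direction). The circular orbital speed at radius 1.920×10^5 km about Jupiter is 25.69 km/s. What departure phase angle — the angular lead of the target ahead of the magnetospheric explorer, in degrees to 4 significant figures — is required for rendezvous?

φ = 85.12°

From the circular-orbit relation v² = μ/r at r = 1.920×10^5 km: μ = v²r = (25.69)² × 1.920×10^5 = 1.26715×10^8 km³/s².
Transfer-ellipse semi-major axis a_t = (r₁ + r₂)/2 = (1.920×10^5 + 6.294×10^5)/2 = 4.107×10^5 km.
Transfer time t = π√(a_t³/μ) = 73460 s.
Target angular speed ω₂ = √(μ/r₂³) = 2.254×10^-5 rad/s.
Angle swept by the target during transfer: ω₂·t = 1.656 rad = 94.88°.
The magnetospheric explorer traverses 180° on the transfer ellipse, so the target must lead by 180° − 94.88° = 85.12°.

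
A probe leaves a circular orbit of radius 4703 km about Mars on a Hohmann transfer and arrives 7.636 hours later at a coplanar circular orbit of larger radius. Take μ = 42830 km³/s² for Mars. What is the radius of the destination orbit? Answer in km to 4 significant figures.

r₂ = 25010 km

Transfer time t = 7.636 hours = 27489.6 s, and t = π√(a_t³/μ).
So a_t = (μ t²/π²)^(1/3) = (42830 × (27489.6)² / π²)^(1/3) = 14857 km.
Since a_t = (r₁ + r₂)/2, r₂ = 2a_t − r₁ = 2×14857 − 4703 = 25011 km.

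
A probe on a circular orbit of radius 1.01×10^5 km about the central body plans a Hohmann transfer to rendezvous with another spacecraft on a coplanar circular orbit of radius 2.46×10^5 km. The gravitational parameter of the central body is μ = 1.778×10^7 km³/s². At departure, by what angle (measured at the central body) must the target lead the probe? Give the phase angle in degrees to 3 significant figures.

The Hohmann ellipse has a_t = (r₁ + r₂)/2 = 1.735×10^5 km.
The half-period of the transfer ellipse is t = π√(a_t³/μ) = 53840 s.
The target's mean motion on its circular orbit is ω₂ = √(μ/r₂³) = 3.456×10^-5 rad/s.
Angle swept by the target during transfer: ω₂·t = 1.861 rad = 106.6°.
The probe traverses 180° on the transfer ellipse, so the target must lead by 180° − 106.6° = 73.4°.

φ = 73.4°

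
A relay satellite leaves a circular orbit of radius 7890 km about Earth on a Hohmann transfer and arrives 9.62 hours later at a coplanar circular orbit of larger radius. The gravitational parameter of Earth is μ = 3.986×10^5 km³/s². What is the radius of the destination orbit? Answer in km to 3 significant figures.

Transfer time t = 9.62 hours = 34632 s, and t = π√(a_t³/μ).
So a_t = (μ t²/π²)^(1/3) = (3.986×10^5 × (34632)² / π²)^(1/3) = 36453 km.
Since a_t = (r₁ + r₂)/2, r₂ = 2a_t − r₁ = 2×36453 − 7890 = 65016 km.

r₂ = 65000 km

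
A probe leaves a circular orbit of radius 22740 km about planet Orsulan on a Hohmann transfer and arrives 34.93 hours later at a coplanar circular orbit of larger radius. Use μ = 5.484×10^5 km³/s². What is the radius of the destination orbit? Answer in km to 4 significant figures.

Transfer time t = 34.93 hours = 1.25748×10^5 s, and t = π√(a_t³/μ).
So a_t = (μ t²/π²)^(1/3) = (5.484×10^5 × (1.25748×10^5)² / π²)^(1/3) = 95778 km.
Since a_t = (r₁ + r₂)/2, r₂ = 2a_t − r₁ = 2×95778 − 22740 = 1.68816×10^5 km.

r₂ = 1.688×10^5 km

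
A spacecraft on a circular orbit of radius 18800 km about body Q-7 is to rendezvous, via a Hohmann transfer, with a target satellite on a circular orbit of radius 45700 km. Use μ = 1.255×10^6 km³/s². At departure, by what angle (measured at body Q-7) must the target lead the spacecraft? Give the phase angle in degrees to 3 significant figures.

φ = 73.3°

Transfer-ellipse semi-major axis a_t = (r₁ + r₂)/2 = (18800 + 45700)/2 = 32250 km.
The half-period of the transfer ellipse is t = π√(a_t³/μ) = 16241 s.
Target angular speed ω₂ = √(μ/r₂³) = 1.1467×10^-4 rad/s.
Angle swept by the target during transfer: ω₂·t = 1.862 rad = 106.7°.
Arrival is 180° from departure on the ellipse, so φ = 180° − 106.7° = 73.3°.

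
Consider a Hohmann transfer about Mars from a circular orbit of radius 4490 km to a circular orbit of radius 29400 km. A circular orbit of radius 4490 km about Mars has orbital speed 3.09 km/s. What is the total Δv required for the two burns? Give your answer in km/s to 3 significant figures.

Δv = 1.57 km/s

From the circular-orbit relation v² = μ/r at r = 4490 km: μ = v²r = (3.09)² × 4490 = 42871.0 km³/s².
The Hohmann ellipse has a_t = (r₁ + r₂)/2 = 16945 km.
Circular speed at r₁: v₁ = √(μ/r₁) = √(42871.0/4490) = 3.0900 km/s.
On the transfer ellipse at r₁, v² = μ(2/r − 1/a) gives v_p = √[μ(2/r₁ − 1/a_t)] = 4.0702 km/s.
First burn Δv₁ = |v_p − v₁| = 0.9802 km/s.
At r₂, v₂ = √(μ/r₂) = 1.2076 km/s.
Transfer-orbit speed at r₂: v_a = √[μ(2/r₂ − 1/a_t)] = 0.62160 km/s.
Second burn Δv₂ = |v₂ − v_a| = 0.5860 km/s.
Δv = Δv₁ + Δv₂ = 0.9802 + 0.5860 = 1.566 km/s.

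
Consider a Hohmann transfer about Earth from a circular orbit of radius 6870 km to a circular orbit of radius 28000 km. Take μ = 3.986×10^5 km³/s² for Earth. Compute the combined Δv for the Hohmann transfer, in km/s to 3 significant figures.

Δv = 3.44 km/s

The Hohmann ellipse has a_t = (r₁ + r₂)/2 = 17435 km.
At r₁ the circular-orbit speed is v₁ = √(μ/r₁) = 7.6171 km/s.
Transfer-orbit speed at r₁ (vis-viva equation): v_p = √[μ(2/r₁ − 1/a_t)] = 9.6529 km/s.
First burn Δv₁ = |v_p − v₁| = 2.0358 km/s.
Circular speed at r₂: v₂ = √(μ/r₂) = 3.7730 km/s.
Transfer-orbit speed at r₂: v_a = √[μ(2/r₂ − 1/a_t)] = 2.3684 km/s.
Second burn Δv₂ = |v₂ − v_a| = 1.4046 km/s.
Total Δv = Δv₁ + Δv₂ = 3.440 km/s.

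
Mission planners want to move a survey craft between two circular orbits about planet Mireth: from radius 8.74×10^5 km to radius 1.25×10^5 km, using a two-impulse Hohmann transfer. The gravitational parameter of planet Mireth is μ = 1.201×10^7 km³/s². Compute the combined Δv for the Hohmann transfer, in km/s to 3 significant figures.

Δv = 5.02 km/s

Semi-major axis of the transfer orbit: a_t = (8.740×10^5 + 1.250×10^5)/2 = 4.995×10^5 km.
At r₁ the circular-orbit speed is v₁ = √(μ/r₁) = 3.7069 km/s.
Transfer-orbit speed at r₁ (v² = μ(2/r − 1/a)): v_a = √[μ(2/r₁ − 1/a_t)] = 1.8544 km/s.
First burn Δv₁ = |v_a − v₁| = 1.8525 km/s.
At r₂, v₂ = √(μ/r₂) = 9.802041 km/s.
Transfer-orbit speed at r₂: v_p = √[μ(2/r₂ − 1/a_t)] = 12.96595 km/s.
Second burn Δv₂ = |v₂ − v_p| = 3.1639 km/s.
Total Δv = Δv₁ + Δv₂ = 5.016 km/s.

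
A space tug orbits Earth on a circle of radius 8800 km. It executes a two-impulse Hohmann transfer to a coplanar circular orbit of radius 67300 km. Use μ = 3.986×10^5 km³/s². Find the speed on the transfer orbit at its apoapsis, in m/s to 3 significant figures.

v = 1170 m/s

Transfer-ellipse semi-major axis a_t = (r₁ + r₂)/2 = (8800 + 67300)/2 = 38050 km.
The apoapsis of the transfer ellipse is at r = 67300 km.
Vis-viva: v = √[μ(2/r − 1/a_t)] = √[3.986×10^5 × (2/67300 − 1/38050)] = 1.170 km/s.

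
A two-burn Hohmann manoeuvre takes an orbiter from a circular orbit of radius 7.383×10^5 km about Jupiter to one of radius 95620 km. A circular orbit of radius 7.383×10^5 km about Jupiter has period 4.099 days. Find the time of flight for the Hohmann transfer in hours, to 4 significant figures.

t = 20.88 hours

From Kepler's third law T² = 4π²r³/μ at r = 7.383×10^5 km, T = 4.099 days = 4.099 × 86400 s = 3.541536×10^5 s: μ = 4π²r³/T² = 1.26670×10^8 km³/s².
Transfer-ellipse semi-major axis a_t = (r₁ + r₂)/2 = (7.383×10^5 + 95620)/2 = 4.1696×10^5 km.
By Kepler's third law the transfer-orbit period is T = 2π√(a_t³/μ), so t = T/2 = 75154 s.
Converting: 75154 s ÷ 3600 s/hour = 20.88 hours.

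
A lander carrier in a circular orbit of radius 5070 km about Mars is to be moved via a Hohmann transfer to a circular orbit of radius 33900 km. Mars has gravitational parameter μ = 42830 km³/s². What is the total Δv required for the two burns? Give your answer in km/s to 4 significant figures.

Δv = 1.478 km/s

The Hohmann ellipse has a_t = (r₁ + r₂)/2 = 19485 km.
Circular speed at r₁: v₁ = √(μ/r₁) = √(42830/5070) = 2.9065 km/s.
On the transfer ellipse at r₁, vis-viva equation gives v_p = √[μ(2/r₁ − 1/a_t)] = 3.8337 km/s.
First burn Δv₁ = |v_p − v₁| = 0.9272 km/s.
At r₂, v₂ = √(μ/r₂) = 1.12402 km/s.
Transfer-orbit speed at r₂: v_a = √[μ(2/r₂ − 1/a_t)] = 0.573361 km/s.
Second burn Δv₂ = |v₂ − v_a| = 0.5507 km/s.
Δv = Δv₁ + Δv₂ = 0.9272 + 0.5507 = 1.478 km/s.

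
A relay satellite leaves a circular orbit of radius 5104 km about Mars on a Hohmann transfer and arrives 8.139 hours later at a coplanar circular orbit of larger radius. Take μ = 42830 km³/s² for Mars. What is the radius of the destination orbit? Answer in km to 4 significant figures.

Transfer time t = 8.139 hours = 29300.4 s, and t = π√(a_t³/μ).
So a_t = (μ t²/π²)^(1/3) = (42830 × (29300.4)² / π²)^(1/3) = 15502 km.
Since a_t = (r₁ + r₂)/2, r₂ = 2a_t − r₁ = 2×15502 − 5104 = 25900 km.

r₂ = 25900 km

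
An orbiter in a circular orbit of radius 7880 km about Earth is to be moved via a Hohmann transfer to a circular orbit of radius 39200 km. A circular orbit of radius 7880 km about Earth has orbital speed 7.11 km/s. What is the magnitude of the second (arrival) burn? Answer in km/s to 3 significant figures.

Δv₂ = 1.34 km/s

From the circular-orbit relation v² = μ/r at r = 7880 km: μ = v²r = (7.11)² × 7880 = 3.98351×10^5 km³/s².
Semi-major axis of the transfer orbit: a_t = (7880 + 39200)/2 = 23540 km.
Circular speed at r = 39200 km: v_c = √(μ/r) = 3.1878 km/s.
Transfer-orbit speed at the same r (vis-viva, a = a_t): v_t = √[μ(2/r − 1/a_t)] = 1.8444 km/s.
Δv₂ = |v_t − v_c| = |1.8444 − 3.1878| = 1.343 km/s.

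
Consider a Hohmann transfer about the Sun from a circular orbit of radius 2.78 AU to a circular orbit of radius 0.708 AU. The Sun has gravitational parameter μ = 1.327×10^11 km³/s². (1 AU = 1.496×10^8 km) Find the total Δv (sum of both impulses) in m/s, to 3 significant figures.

Δv = 15800 m/s

In km: r₁ = 2.78 × 1.496×10^8 = 4.15888×10^8 km; r₂ = 0.708 × 1.496×10^8 = 1.059168×10^8 km.
Transfer-ellipse semi-major axis a_t = (r₁ + r₂)/2 = (4.15888×10^8 + 1.059168×10^8)/2 = 2.609024×10^8 km.
At r₁ the circular-orbit speed is v₁ = √(μ/r₁) = 17.8627 km/s.
Transfer-orbit speed at r₁ (v² = μ(2/r − 1/a)): v_a = √[μ(2/r₁ − 1/a_t)] = 11.3813 km/s.
First burn Δv₁ = |v_a − v₁| = 6.481 km/s.
Circular speed at r₂: v₂ = √(μ/r₂) = 35.396 km/s.
Transfer-orbit speed at r₂: v_p = √[μ(2/r₂ − 1/a_t)] = 44.689 km/s.
Second burn Δv₂ = |v₂ − v_p| = 9.293 km/s.
Total Δv = Δv₁ + Δv₂ = 15.77 km/s.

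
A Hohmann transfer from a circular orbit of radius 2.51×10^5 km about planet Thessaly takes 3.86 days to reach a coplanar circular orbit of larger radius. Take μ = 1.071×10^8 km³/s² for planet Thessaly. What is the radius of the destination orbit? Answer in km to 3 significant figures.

Transfer time t = 3.86 days = 3.33504×10^5 s, and t = π√(a_t³/μ).
So a_t = (μ t²/π²)^(1/3) = (1.071×10^8 × (3.33504×10^5)² / π²)^(1/3) = 1.0647×10^6 km.
Since a_t = (r₁ + r₂)/2, r₂ = 2a_t − r₁ = 2×1.0647×10^6 − 2.510×10^5 = 1.8784×10^6 km.

r₂ = 1.88×10^6 km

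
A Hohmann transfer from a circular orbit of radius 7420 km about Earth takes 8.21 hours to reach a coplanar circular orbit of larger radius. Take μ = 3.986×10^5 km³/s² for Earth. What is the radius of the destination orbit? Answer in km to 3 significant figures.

r₂ = 58200 km

Transfer time t = 8.21 hours = 29556 s, and t = π√(a_t³/μ).
So a_t = (μ t²/π²)^(1/3) = (3.986×10^5 × (29556)² / π²)^(1/3) = 32798 km.
Since a_t = (r₁ + r₂)/2, r₂ = 2a_t − r₁ = 2×32798 − 7420 = 58176 km.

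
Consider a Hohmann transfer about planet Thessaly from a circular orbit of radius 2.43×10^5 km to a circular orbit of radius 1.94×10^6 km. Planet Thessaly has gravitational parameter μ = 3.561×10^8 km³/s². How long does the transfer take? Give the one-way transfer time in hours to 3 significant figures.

t = 52.7 hours

Transfer-ellipse semi-major axis a_t = (r₁ + r₂)/2 = (2.430×10^5 + 1.940×10^6)/2 = 1.0915×10^6 km.
Transfer time t = π√(a_t³/μ) = π√((1.0915×10^6)³ / 3.561×10^8) = 1.898×10^5 s.
Converting: 1.898×10^5 s ÷ 3600 s/hour = 52.7 hours.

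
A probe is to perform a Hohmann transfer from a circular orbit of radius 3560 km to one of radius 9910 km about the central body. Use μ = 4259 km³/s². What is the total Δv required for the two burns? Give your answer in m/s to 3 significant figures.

Δv = 412 m/s

Transfer-ellipse semi-major axis a_t = (r₁ + r₂)/2 = (3560 + 9910)/2 = 6735 km.
Circular speed at r₁: v₁ = √(μ/r₁) = √(4259/3560) = 1.094 km/s.
On the transfer ellipse at r₁, v² = μ(2/r − 1/a) gives v_p = √[μ(2/r₁ − 1/a_t)] = 1.327 km/s.
First burn Δv₁ = |v_p − v₁| = 0.2330 km/s.
Circular speed at r₂: v₂ = √(μ/r₂) = 0.655567 km/s.
Transfer-orbit speed at r₂: v_a = √[μ(2/r₂ − 1/a_t)] = 0.476621 km/s.
Second burn Δv₂ = |v₂ − v_a| = 0.1789 km/s.
Total Δv = Δv₁ + Δv₂ = 0.4119 km/s.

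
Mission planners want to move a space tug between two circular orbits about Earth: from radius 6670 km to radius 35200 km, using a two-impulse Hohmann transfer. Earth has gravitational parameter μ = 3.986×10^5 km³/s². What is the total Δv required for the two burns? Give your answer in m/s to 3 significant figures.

Δv = 3760 m/s

Semi-major axis of the transfer orbit: a_t = (6670 + 35200)/2 = 20935 km.
Circular speed at r₁: v₁ = √(μ/r₁) = √(3.986×10^5/6670) = 7.7305 km/s.
Transfer-orbit speed at r₁ (v² = μ(2/r − 1/a)): v_p = √[μ(2/r₁ − 1/a_t)] = 10.024 km/s.
First burn Δv₁ = |v_p − v₁| = 2.2935 km/s.
At r₂, v₂ = √(μ/r₂) = 3.3651 km/s.
Transfer-orbit speed at r₂: v_a = √[μ(2/r₂ − 1/a_t)] = 1.8994 km/s.
Second burn Δv₂ = |v₂ − v_a| = 1.4657 km/s.
Total Δv = Δv₁ + Δv₂ = 3.759 km/s.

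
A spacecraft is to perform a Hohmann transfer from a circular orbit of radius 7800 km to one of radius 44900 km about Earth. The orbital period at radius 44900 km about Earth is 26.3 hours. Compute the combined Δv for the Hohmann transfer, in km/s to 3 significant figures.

Δv = 3.54 km/s

From Kepler's third law T² = 4π²r³/μ at r = 44900 km, T = 26.3 hours = 26.3 × 3600 s = 94680 s: μ = 4π²r³/T² = 3.98641×10^5 km³/s².
The Hohmann ellipse has a_t = (r₁ + r₂)/2 = 26350 km.
At r₁ the circular-orbit speed is v₁ = √(μ/r₁) = 7.149 km/s.
On the transfer ellipse at r₁, v² = μ(2/r − 1/a) gives v_p = √[μ(2/r₁ − 1/a_t)] = 9.332 km/s.
First burn Δv₁ = |v_p − v₁| = 2.183 km/s.
Circular speed at r₂: v₂ = √(μ/r₂) = 2.980 km/s.
Transfer-orbit speed at r₂: v_a = √[μ(2/r₂ − 1/a_t)] = 1.621 km/s.
Second burn Δv₂ = |v₂ − v_a| = 1.359 km/s.
Total Δv = Δv₁ + Δv₂ = 3.542 km/s.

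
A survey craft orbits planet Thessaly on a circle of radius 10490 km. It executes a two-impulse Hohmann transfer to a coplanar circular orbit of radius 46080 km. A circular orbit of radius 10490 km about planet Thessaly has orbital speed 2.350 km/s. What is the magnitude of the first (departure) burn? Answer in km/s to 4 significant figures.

Δv₁ = 0.6495 km/s

From the circular-orbit relation v² = μ/r at r = 10490 km: μ = v²r = (2.350)² × 10490 = 57931.0 km³/s².
The Hohmann ellipse has a_t = (r₁ + r₂)/2 = 28285 km.
Circular speed at r = 10490 km: v_c = √(μ/r) = 2.3500 km/s.
Vis-viva on the transfer ellipse at r = 10490 km gives v_t = √[μ(2/r − 1/a_t)] = 2.9995 km/s.
Δv₁ = |v_t − v_c| = |2.9995 − 2.3500| = 0.6495 km/s.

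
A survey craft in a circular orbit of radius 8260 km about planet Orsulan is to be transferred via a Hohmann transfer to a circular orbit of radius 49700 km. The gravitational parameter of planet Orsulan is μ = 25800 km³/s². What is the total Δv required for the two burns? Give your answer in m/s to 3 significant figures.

Δv = 883 m/s

Semi-major axis of the transfer orbit: a_t = (8260 + 49700)/2 = 28980 km.
At r₁ the circular-orbit speed is v₁ = √(μ/r₁) = 1.76734 km/s.
On the transfer ellipse at r₁, vis-viva gives v_p = √[μ(2/r₁ − 1/a_t)] = 2.31446 km/s.
First burn Δv₁ = |v_p − v₁| = 0.54712 km/s.
Circular speed at r₂: v₂ = √(μ/r₂) = 0.72050 km/s.
Transfer-orbit speed at r₂: v_a = √[μ(2/r₂ − 1/a_t)] = 0.38466 km/s.
Second burn Δv₂ = |v₂ − v_a| = 0.33584 km/s.
Δv = Δv₁ + Δv₂ = 0.54712 + 0.33584 = 0.8830 km/s.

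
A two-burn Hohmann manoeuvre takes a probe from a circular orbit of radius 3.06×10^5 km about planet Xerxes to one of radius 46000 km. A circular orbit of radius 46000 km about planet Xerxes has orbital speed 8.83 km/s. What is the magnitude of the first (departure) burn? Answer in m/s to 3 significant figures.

Δv₁ = 1670 m/s

From the circular-orbit relation v² = μ/r at r = 46000 km: μ = v²r = (8.83)² × 46000 = 3.58657×10^6 km³/s².
Transfer-ellipse semi-major axis a_t = (r₁ + r₂)/2 = (3.060×10^5 + 46000)/2 = 1.760×10^5 km.
On the circular orbit at r = 3.060×10^5 km, v_c = √(μ/r) = 3.4236 km/s.
Transfer-orbit speed at the same r (vis-viva, a = a_t): v_t = √[μ(2/r − 1/a_t)] = 1.7503 km/s.
Δv₁ = |v_t − v_c| = |1.7503 − 3.4236| = 1.673 km/s.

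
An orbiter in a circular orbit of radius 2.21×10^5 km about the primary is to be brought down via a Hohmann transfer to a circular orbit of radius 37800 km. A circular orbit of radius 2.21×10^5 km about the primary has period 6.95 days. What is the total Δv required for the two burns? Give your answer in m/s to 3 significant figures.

Δv = 2780 m/s

From Kepler's third law T² = 4π²r³/μ at r = 2.21×10^5 km, T = 6.95 days = 6.95 × 86400 s = 6.0048×10^5 s: μ = 4π²r³/T² = 1.18179×10^6 km³/s².
Semi-major axis of the transfer orbit: a_t = (2.210×10^5 + 37800)/2 = 1.294×10^5 km.
At r₁ the circular-orbit speed is v₁ = √(μ/r₁) = 2.31246 km/s.
Transfer-orbit speed at r₁ (vis-viva equation): v_a = √[μ(2/r₁ − 1/a_t)] = 1.24983 km/s.
First burn Δv₁ = |v_a − v₁| = 1.0626 km/s.
Circular speed at r₂: v₂ = √(μ/r₂) = 5.5914 km/s.
Transfer-orbit speed at r₂: v_p = √[μ(2/r₂ − 1/a_t)] = 7.3072 km/s.
Second burn Δv₂ = |v₂ − v_p| = 1.7158 km/s.
Total Δv = Δv₁ + Δv₂ = 2.778 km/s.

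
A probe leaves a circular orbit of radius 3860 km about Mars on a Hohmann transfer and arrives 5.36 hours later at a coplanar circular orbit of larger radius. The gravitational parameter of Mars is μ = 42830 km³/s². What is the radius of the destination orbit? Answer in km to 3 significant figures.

Transfer time t = 5.36 hours = 19296 s, and t = π√(a_t³/μ).
So a_t = (μ t²/π²)^(1/3) = (42830 × (19296)² / π²)^(1/3) = 11734 km.
Since a_t = (r₁ + r₂)/2, r₂ = 2a_t − r₁ = 2×11734 − 3860 = 19608 km.

r₂ = 19600 km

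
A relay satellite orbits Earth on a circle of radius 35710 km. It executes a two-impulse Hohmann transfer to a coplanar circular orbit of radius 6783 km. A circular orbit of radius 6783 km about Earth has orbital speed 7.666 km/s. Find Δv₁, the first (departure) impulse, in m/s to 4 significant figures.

From the circular-orbit relation v² = μ/r at r = 6783 km: μ = v²r = (7.666)² × 6783 = 3.98620×10^5 km³/s².
The Hohmann ellipse has a_t = (r₁ + r₂)/2 = 21246.5 km.
Circular speed at r = 35710 km: v_c = √(μ/r) = 3.341 km/s.
Vis-viva on the transfer ellipse at r = 35710 km gives v_t = √[μ(2/r − 1/a_t)] = 1.888 km/s.
Δv₁ = |v_t − v_c| = |1.888 − 3.341| = 1.453 km/s.

Δv₁ = 1453 m/s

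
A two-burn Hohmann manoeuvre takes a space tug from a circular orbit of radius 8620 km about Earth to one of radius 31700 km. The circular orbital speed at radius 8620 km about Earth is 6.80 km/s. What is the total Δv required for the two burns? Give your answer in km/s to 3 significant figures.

Δv = 2.95 km/s

From the circular-orbit relation v² = μ/r at r = 8620 km: μ = v²r = (6.80)² × 8620 = 3.98589×10^5 km³/s².
Transfer-ellipse semi-major axis a_t = (r₁ + r₂)/2 = (8620 + 31700)/2 = 20160 km.
At r₁ the circular-orbit speed is v₁ = √(μ/r₁) = 6.800 km/s.
Transfer-orbit speed at r₁ (vis-viva equation): v_p = √[μ(2/r₁ − 1/a_t)] = 8.527 km/s.
First burn Δv₁ = |v_p − v₁| = 1.727 km/s.
At r₂, v₂ = √(μ/r₂) = 3.546 km/s.
Transfer-orbit speed at r₂: v_a = √[μ(2/r₂ − 1/a_t)] = 2.319 km/s.
Second burn Δv₂ = |v₂ − v_a| = 1.227 km/s.
Total Δv = Δv₁ + Δv₂ = 2.954 km/s.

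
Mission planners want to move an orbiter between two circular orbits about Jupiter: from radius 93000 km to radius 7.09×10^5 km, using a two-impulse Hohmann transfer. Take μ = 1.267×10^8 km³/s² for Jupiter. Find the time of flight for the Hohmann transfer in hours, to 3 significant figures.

t = 19.7 hours

The Hohmann ellipse has a_t = (r₁ + r₂)/2 = 4.010×10^5 km.
Half the transfer-orbit period gives t = π√(a_t³/μ) = 70870 s.
Converting: 70870 s ÷ 3600 s/hour = 19.7 hours.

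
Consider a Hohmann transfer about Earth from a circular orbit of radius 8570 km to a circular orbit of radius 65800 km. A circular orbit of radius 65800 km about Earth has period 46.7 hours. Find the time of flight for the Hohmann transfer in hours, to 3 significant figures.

From Kepler's third law T² = 4π²r³/μ at r = 65800 km, T = 46.7 hours = 46.7 × 3600 s = 1.6812×10^5 s: μ = 4π²r³/T² = 3.97923×10^5 km³/s².
Semi-major axis of the transfer orbit: a_t = (8570 + 65800)/2 = 37185 km.
Half the transfer-orbit period gives t = π√(a_t³/μ) = 35710 s.
Converting: 35710 s ÷ 3600 s/hour = 9.92 hours.

t = 9.92 hours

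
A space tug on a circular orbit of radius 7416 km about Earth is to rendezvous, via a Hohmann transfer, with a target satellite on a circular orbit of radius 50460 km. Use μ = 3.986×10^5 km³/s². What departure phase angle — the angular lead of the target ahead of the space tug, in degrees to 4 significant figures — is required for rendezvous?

φ = 101.8°

Semi-major axis of the transfer orbit: a_t = (7416 + 50460)/2 = 28938 km.
Transfer time t = π√(a_t³/μ) = 24495.4 s.
The target's mean motion on its circular orbit is ω₂ = √(μ/r₂³) = 5.56990×10^-5 rad/s.
Angle swept by the target during transfer: ω₂·t = 1.3644 rad = 78.17°.
Arrival is 180° from departure on the ellipse, so φ = 180° − 78.17° = 101.8°.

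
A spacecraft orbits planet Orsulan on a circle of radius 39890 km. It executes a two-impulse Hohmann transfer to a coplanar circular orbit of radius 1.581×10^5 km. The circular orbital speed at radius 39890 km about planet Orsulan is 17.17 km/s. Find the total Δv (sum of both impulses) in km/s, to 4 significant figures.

From the circular-orbit relation v² = μ/r at r = 39890 km: μ = v²r = (17.17)² × 39890 = 1.17599×10^7 km³/s².
Semi-major axis of the transfer orbit: a_t = (39890 + 1.581×10^5)/2 = 98995 km.
Circular speed at r₁: v₁ = √(μ/r₁) = √(1.17599×10^7/39890) = 17.170 km/s.
On the transfer ellipse at r₁, vis-viva equation gives v_p = √[μ(2/r₁ − 1/a_t)] = 21.698 km/s.
First burn Δv₁ = |v_p − v₁| = 4.528 km/s.
Circular speed at r₂: v₂ = √(μ/r₂) = 8.625 km/s.
Transfer-orbit speed at r₂: v_a = √[μ(2/r₂ − 1/a_t)] = 5.475 km/s.
Second burn Δv₂ = |v₂ − v_a| = 3.150 km/s.
Δv = Δv₁ + Δv₂ = 4.528 + 3.150 = 7.678 km/s.

Δv = 7.678 km/s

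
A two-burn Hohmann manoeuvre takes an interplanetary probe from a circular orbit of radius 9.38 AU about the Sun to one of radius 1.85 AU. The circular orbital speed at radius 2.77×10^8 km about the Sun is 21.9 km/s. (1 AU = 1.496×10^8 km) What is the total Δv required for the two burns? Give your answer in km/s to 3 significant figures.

Δv = 10.6 km/s

From the circular-orbit relation v² = μ/r at r = 2.77×10^8 km: μ = v²r = (21.9)² × 2.77×10^8 = 1.32852×10^11 km³/s².
In km: r₁ = 9.38 × 1.496×10^8 = 1.403248×10^9 km; r₂ = 1.85 × 1.496×10^8 = 2.7676×10^8 km.
Semi-major axis of the transfer orbit: a_t = (1.403248×10^9 + 2.7676×10^8)/2 = 8.40004×10^8 km.
Circular speed at r₁: v₁ = √(μ/r₁) = √(1.32852×10^11/1.403248×10^9) = 9.730 km/s.
On the transfer ellipse at r₁, vis-viva equation gives v_a = √[μ(2/r₁ − 1/a_t)] = 5.585 km/s.
First burn Δv₁ = |v_a − v₁| = 4.145 km/s.
At r₂, v₂ = √(μ/r₂) = 21.9095 km/s.
Transfer-orbit speed at r₂: v_p = √[μ(2/r₂ − 1/a_t)] = 28.3178 km/s.
Second burn Δv₂ = |v₂ − v_p| = 6.408 km/s.
Total Δv = Δv₁ + Δv₂ = 10.55 km/s.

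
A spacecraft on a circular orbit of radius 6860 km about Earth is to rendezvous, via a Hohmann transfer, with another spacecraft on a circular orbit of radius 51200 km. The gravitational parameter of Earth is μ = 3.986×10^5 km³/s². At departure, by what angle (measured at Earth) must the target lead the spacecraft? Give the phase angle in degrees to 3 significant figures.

φ = 103°

Transfer-ellipse semi-major axis a_t = (r₁ + r₂)/2 = (6860 + 51200)/2 = 29030 km.
Transfer time t = π√(a_t³/μ) = 24612 s.
The target's mean motion on its circular orbit is ω₂ = √(μ/r₂³) = 5.4496×10^-5 rad/s.
Angle swept by the target during transfer: ω₂·t = 1.3413 rad = 76.85°.
Arrival is 180° from departure on the ellipse, so φ = 180° − 76.85° = 103°.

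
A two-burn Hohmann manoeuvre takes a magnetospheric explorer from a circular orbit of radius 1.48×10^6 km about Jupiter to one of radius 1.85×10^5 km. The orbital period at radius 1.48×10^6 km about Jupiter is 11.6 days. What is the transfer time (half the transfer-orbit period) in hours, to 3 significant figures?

From Kepler's third law T² = 4π²r³/μ at r = 1.48×10^6 km, T = 11.6 days = 11.6 × 86400 s = 1.00224×10^6 s: μ = 4π²r³/T² = 1.27409×10^8 km³/s².
The Hohmann ellipse has a_t = (r₁ + r₂)/2 = 8.325×10^5 km.
By Kepler's third law the transfer-orbit period is T = 2π√(a_t³/μ), so t = T/2 = 2.114×10^5 s.
Converting: 2.114×10^5 s ÷ 3600 s/hour = 58.7 hours.

t = 58.7 hours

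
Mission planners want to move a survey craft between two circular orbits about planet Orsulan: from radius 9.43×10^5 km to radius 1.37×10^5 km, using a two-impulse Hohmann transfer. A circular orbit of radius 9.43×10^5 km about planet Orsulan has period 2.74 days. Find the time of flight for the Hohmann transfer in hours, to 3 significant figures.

From Kepler's third law T² = 4π²r³/μ at r = 9.43×10^5 km, T = 2.74 days = 2.74 × 86400 s = 2.36736×10^5 s: μ = 4π²r³/T² = 5.90699×10^8 km³/s².
Transfer-ellipse semi-major axis a_t = (r₁ + r₂)/2 = (9.430×10^5 + 1.370×10^5)/2 = 5.400×10^5 km.
By Kepler's third law the transfer-orbit period is T = 2π√(a_t³/μ), so t = T/2 = 51290 s.
Converting: 51290 s ÷ 3600 s/hour = 14.2 hours.

t = 14.2 hours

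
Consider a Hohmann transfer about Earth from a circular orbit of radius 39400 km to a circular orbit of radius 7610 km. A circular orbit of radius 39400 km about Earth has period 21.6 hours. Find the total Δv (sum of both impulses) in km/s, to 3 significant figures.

Δv = 3.51 km/s

From Kepler's third law T² = 4π²r³/μ at r = 39400 km, T = 21.6 hours = 21.6 × 3600 s = 77760 s: μ = 4π²r³/T² = 3.99334×10^5 km³/s².
The Hohmann ellipse has a_t = (r₁ + r₂)/2 = 23505 km.
At r₁ the circular-orbit speed is v₁ = √(μ/r₁) = 3.1836 km/s.
Transfer-orbit speed at r₁ (vis-viva equation): v_a = √[μ(2/r₁ − 1/a_t)] = 1.8115 km/s.
First burn Δv₁ = |v_a − v₁| = 1.372 km/s.
Circular speed at r₂: v₂ = √(μ/r₂) = 7.244 km/s.
Transfer-orbit speed at r₂: v_p = √[μ(2/r₂ − 1/a_t)] = 9.379 km/s.
Second burn Δv₂ = |v₂ − v_p| = 2.135 km/s.
Δv = Δv₁ + Δv₂ = 1.372 + 2.135 = 3.507 km/s.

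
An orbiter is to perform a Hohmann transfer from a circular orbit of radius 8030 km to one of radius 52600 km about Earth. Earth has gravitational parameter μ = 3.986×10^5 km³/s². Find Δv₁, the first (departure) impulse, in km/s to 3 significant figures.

Δv₁ = 2.24 km/s

The Hohmann ellipse has a_t = (r₁ + r₂)/2 = 30315 km.
Circular speed at r = 8030 km: v_c = √(μ/r) = 7.0455 km/s.
Transfer-orbit speed at the same r (vis-viva, a = a_t): v_t = √[μ(2/r − 1/a_t)] = 9.2806 km/s.
Δv₁ = |v_t − v_c| = |9.2806 − 7.0455| = 2.235 km/s.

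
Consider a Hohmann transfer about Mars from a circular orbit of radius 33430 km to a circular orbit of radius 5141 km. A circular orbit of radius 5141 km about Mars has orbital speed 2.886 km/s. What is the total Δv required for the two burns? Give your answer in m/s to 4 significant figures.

From the circular-orbit relation v² = μ/r at r = 5141 km: μ = v²r = (2.886)² × 5141 = 42819.4 km³/s².
The Hohmann ellipse has a_t = (r₁ + r₂)/2 = 19285.5 km.
Circular speed at r₁: v₁ = √(μ/r₁) = √(42819.4/33430) = 1.13175 km/s.
On the transfer ellipse at r₁, v² = μ(2/r − 1/a) gives v_a = √[μ(2/r₁ − 1/a_t)] = 0.584333 km/s.
First burn Δv₁ = |v_a − v₁| = 0.5474 km/s.
At r₂, v₂ = √(μ/r₂) = 2.8860 km/s.
Transfer-orbit speed at r₂: v_p = √[μ(2/r₂ − 1/a_t)] = 3.7997 km/s.
Second burn Δv₂ = |v₂ − v_p| = 0.9137 km/s.
Δv = Δv₁ + Δv₂ = 0.5474 + 0.9137 = 1.461 km/s.

Δv = 1461 m/s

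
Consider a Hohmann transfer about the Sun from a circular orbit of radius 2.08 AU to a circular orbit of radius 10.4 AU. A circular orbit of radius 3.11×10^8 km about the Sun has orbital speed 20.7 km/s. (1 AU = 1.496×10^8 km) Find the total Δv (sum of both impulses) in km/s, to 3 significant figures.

From the circular-orbit relation v² = μ/r at r = 3.11×10^8 km: μ = v²r = (20.7)² × 3.11×10^8 = 1.33260×10^11 km³/s².
In km: r₁ = 2.08 × 1.496×10^8 = 3.11168×10^8 km; r₂ = 10.4 × 1.496×10^8 = 1.55584×10^9 km.
Transfer-ellipse semi-major axis a_t = (r₁ + r₂)/2 = (3.11168×10^8 + 1.55584×10^9)/2 = 9.33504×10^8 km.
At r₁ the circular-orbit speed is v₁ = √(μ/r₁) = 20.694 km/s.
Transfer-orbit speed at r₁ (vis-viva equation): v_p = √[μ(2/r₁ − 1/a_t)] = 26.716 km/s.
First burn Δv₁ = |v_p − v₁| = 6.022 km/s.
Circular speed at r₂: v₂ = √(μ/r₂) = 9.255 km/s.
Transfer-orbit speed at r₂: v_a = √[μ(2/r₂ − 1/a_t)] = 5.343 km/s.
Second burn Δv₂ = |v₂ − v_a| = 3.912 km/s.
Δv = Δv₁ + Δv₂ = 6.022 + 3.912 = 9.934 km/s.

Δv = 9.93 km/s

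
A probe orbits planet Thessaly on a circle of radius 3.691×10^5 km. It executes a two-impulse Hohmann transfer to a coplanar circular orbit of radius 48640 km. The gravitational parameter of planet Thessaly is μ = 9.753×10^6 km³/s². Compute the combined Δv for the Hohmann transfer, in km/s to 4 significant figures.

Δv = 7.323 km/s

The Hohmann ellipse has a_t = (r₁ + r₂)/2 = 2.0887×10^5 km.
At r₁ the circular-orbit speed is v₁ = √(μ/r₁) = 5.1404 km/s.
On the transfer ellipse at r₁, v² = μ(2/r − 1/a) gives v_a = √[μ(2/r₁ − 1/a_t)] = 2.4806 km/s.
First burn Δv₁ = |v_a − v₁| = 2.660 km/s.
At r₂, v₂ = √(μ/r₂) = 14.16030 km/s.
Transfer-orbit speed at r₂: v_p = √[μ(2/r₂ − 1/a_t)] = 18.82376 km/s.
Second burn Δv₂ = |v₂ − v_p| = 4.663 km/s.
Δv = Δv₁ + Δv₂ = 2.660 + 4.663 = 7.323 km/s.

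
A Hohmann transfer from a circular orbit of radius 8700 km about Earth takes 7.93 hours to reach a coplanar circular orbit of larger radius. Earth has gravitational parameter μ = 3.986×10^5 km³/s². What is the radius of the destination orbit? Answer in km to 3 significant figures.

Transfer time t = 7.93 hours = 28548 s, and t = π√(a_t³/μ).
So a_t = (μ t²/π²)^(1/3) = (3.986×10^5 × (28548)² / π²)^(1/3) = 32048 km.
Since a_t = (r₁ + r₂)/2, r₂ = 2a_t − r₁ = 2×32048 − 8700 = 55396 km.

r₂ = 55400 km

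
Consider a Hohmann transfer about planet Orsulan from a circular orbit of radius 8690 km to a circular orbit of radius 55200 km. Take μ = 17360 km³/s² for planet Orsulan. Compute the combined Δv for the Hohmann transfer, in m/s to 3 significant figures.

The Hohmann ellipse has a_t = (r₁ + r₂)/2 = 31945 km.
Circular speed at r₁: v₁ = √(μ/r₁) = √(17360/8690) = 1.413400 km/s.
Transfer-orbit speed at r₁ (vis-viva equation): v_p = √[μ(2/r₁ − 1/a_t)] = 1.857946 km/s.
First burn Δv₁ = |v_p − v₁| = 0.444546 km/s.
Circular speed at r₂: v₂ = √(μ/r₂) = 0.560797 km/s.
Transfer-orbit speed at r₂: v_a = √[μ(2/r₂ − 1/a_t)] = 0.292492 km/s.
Second burn Δv₂ = |v₂ − v_a| = 0.268305 km/s.
Total Δv = Δv₁ + Δv₂ = 0.7129 km/s.

Δv = 713 m/s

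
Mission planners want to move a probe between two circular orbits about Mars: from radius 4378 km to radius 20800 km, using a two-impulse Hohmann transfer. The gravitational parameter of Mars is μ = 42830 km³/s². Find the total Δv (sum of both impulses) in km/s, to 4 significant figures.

The Hohmann ellipse has a_t = (r₁ + r₂)/2 = 12589 km.
Circular speed at r₁: v₁ = √(μ/r₁) = √(42830/4378) = 3.1278 km/s.
Transfer-orbit speed at r₁ (v² = μ(2/r − 1/a)): v_p = √[μ(2/r₁ − 1/a_t)] = 4.0204 km/s.
First burn Δv₁ = |v_p − v₁| = 0.8926 km/s.
At r₂, v₂ = √(μ/r₂) = 1.43497 km/s.
Transfer-orbit speed at r₂: v_a = √[μ(2/r₂ − 1/a_t)] = 0.846223 km/s.
Second burn Δv₂ = |v₂ − v_a| = 0.5887 km/s.
Total Δv = Δv₁ + Δv₂ = 1.481 km/s.

Δv = 1.481 km/s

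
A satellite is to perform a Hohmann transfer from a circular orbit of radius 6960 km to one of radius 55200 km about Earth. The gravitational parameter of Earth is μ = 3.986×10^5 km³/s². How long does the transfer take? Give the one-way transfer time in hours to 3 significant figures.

t = 7.57 hours

Transfer-ellipse semi-major axis a_t = (r₁ + r₂)/2 = (6960 + 55200)/2 = 31080 km.
Transfer time t = π√(a_t³/μ) = π√((31080)³ / 3.986×10^5) = 27260 s.
Converting: 27260 s ÷ 3600 s/hour = 7.57 hours.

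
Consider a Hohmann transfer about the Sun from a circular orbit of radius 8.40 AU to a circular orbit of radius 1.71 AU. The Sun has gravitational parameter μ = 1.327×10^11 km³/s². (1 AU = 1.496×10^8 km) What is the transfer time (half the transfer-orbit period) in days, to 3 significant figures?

t = 2080 days

In km: r₁ = 8.40 × 1.496×10^8 = 1.25664×10^9 km; r₂ = 1.71 × 1.496×10^8 = 2.55816×10^8 km.
Transfer-ellipse semi-major axis a_t = (r₁ + r₂)/2 = (1.25664×10^9 + 2.55816×10^8)/2 = 7.56228×10^8 km.
By Kepler's third law the transfer-orbit period is T = 2π√(a_t³/μ), so t = T/2 = 1.793×10^8 s.
Converting: 1.793×10^8 s ÷ 86400 s/day = 2080 days.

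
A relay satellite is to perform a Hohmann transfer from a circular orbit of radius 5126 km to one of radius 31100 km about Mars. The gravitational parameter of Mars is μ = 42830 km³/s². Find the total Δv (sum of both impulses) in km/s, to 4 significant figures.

Δv = 1.446 km/s

Semi-major axis of the transfer orbit: a_t = (5126 + 31100)/2 = 18113 km.
At r₁ the circular-orbit speed is v₁ = √(μ/r₁) = 2.89058 km/s.
On the transfer ellipse at r₁, vis-viva equation gives v_p = √[μ(2/r₁ − 1/a_t)] = 3.78765 km/s.
First burn Δv₁ = |v_p − v₁| = 0.8971 km/s.
Circular speed at r₂: v₂ = √(μ/r₂) = 1.1735 km/s.
Transfer-orbit speed at r₂: v_a = √[μ(2/r₂ − 1/a_t)] = 0.62429 km/s.
Second burn Δv₂ = |v₂ − v_a| = 0.5492 km/s.
Δv = Δv₁ + Δv₂ = 0.8971 + 0.5492 = 1.446 km/s.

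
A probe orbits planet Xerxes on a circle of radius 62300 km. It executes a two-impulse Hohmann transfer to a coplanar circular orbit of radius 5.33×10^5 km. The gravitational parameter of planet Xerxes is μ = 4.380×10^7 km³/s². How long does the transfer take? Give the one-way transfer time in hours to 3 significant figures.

t = 21.4 hours

The Hohmann ellipse has a_t = (r₁ + r₂)/2 = 2.9765×10^5 km.
Transfer time t = π√(a_t³/μ) = π√((2.9765×10^5)³ / 4.380×10^7) = 77090 s.
Converting: 77090 s ÷ 3600 s/hour = 21.4 hours.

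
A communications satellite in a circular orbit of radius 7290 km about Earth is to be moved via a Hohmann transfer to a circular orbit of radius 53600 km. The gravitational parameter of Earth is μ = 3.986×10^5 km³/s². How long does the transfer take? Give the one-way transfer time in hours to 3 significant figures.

t = 7.34 hours

Semi-major axis of the transfer orbit: a_t = (7290 + 53600)/2 = 30445 km.
Half the transfer-orbit period gives t = π√(a_t³/μ) = 26430 s.
Converting: 26430 s ÷ 3600 s/hour = 7.34 hours.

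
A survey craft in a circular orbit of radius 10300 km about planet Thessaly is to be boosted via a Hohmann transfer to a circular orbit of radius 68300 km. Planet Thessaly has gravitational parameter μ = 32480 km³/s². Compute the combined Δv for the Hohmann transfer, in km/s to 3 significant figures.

Transfer-ellipse semi-major axis a_t = (r₁ + r₂)/2 = (10300 + 68300)/2 = 39300 km.
At r₁ the circular-orbit speed is v₁ = √(μ/r₁) = 1.7758 km/s.
On the transfer ellipse at r₁, vis-viva gives v_p = √[μ(2/r₁ − 1/a_t)] = 2.3410 km/s.
First burn Δv₁ = |v_p − v₁| = 0.5652 km/s.
Circular speed at r₂: v₂ = √(μ/r₂) = 0.6896 km/s.
Transfer-orbit speed at r₂: v_a = √[μ(2/r₂ − 1/a_t)] = 0.3530 km/s.
Second burn Δv₂ = |v₂ − v_a| = 0.3366 km/s.
Total Δv = Δv₁ + Δv₂ = 0.9018 km/s.

Δv = 0.902 km/s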